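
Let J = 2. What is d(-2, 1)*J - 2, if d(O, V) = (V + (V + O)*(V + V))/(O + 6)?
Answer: -5/2 ≈ -2.5000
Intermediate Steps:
d(O, V) = (V + 2*V*(O + V))/(6 + O) (d(O, V) = (V + (O + V)*(2*V))/(6 + O) = (V + 2*V*(O + V))/(6 + O))
d(-2, 1)*J - 2 = (1*(1 + 2*(-2) + 2*1)/(6 - 2))*2 - 2 = (1*(1 - 4 + 2)/4)*2 - 2 = (1*(1/4)*(-1))*2 - 2 = -1/4*2 - 2 = -1/2 - 2 = -5/2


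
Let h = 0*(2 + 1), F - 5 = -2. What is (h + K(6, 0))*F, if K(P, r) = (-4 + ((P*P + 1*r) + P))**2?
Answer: 4332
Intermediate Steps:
F = 3 (F = 5 - 2 = 3)
h = 0 (h = 0*3 = 0)
K(P, r) = (-4 + P + r + P**2)**2 (K(P, r) = (-4 + ((P**2 + r) + P))**2 = (-4 + ((r + P**2) + P))**2 = (-4 + (P + r + P**2))**2 = (-4 + P + r + P**2)**2)
(h + K(6, 0))*F = (0 + (-4 + 6 + 0 + 6**2)**2)*3 = (0 + (-4 + 6 + 0 + 36)**2)*3 = (0 + 38**2)*3 = (0 + 1444)*3 = 1444*3 = 4332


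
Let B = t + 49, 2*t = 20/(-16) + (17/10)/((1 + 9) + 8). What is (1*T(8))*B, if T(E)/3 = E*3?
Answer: 17432/5 ≈ 3486.4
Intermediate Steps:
T(E) = 9*E (T(E) = 3*(E*3) = 3*(3*E) = 9*E)
t = -26/45 (t = (20/(-16) + (17/10)/((1 + 9) + 8))/2 = (20*(-1/16) + (17*(1/10))/(10 + 8))/2 = (-5/4 + (17/10)/18)/2 = (-5/4 + (17/10)*(1/18))/2 = (-5/4 + 17/180)/2 = (1/2)*(-52/45) = -26/45 ≈ -0.57778)
B = 2179/45 (B = -26/45 + 49 = 2179/45 ≈ 48.422)
(1*T(8))*B = (1*(9*8))*(2179/45) = (1*72)*(2179/45) = 72*(2179/45) = 17432/5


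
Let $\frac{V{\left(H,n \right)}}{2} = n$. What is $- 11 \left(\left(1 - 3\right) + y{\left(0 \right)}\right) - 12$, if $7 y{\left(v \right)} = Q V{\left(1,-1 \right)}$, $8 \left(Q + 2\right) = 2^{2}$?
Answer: $\frac{37}{7} \approx 5.2857$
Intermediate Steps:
$V{\left(H,n \right)} = 2 n$
$Q = - \frac{3}{2}$ ($Q = -2 + \frac{2^{2}}{8} = -2 + \frac{1}{8} \cdot 4 = -2 + \frac{1}{2} = - \frac{3}{2} \approx -1.5$)
$y{\left(v \right)} = \frac{3}{7}$ ($y{\left(v \right)} = \frac{\left(- \frac{3}{2}\right) 2 \left(-1\right)}{7} = \frac{\left(- \frac{3}{2}\right) \left(-2\right)}{7} = \frac{1}{7} \cdot 3 = \frac{3}{7}$)
$- 11 \left(\left(1 - 3\right) + y{\left(0 \right)}\right) - 12 = - 11 \left(\left(1 - 3\right) + \frac{3}{7}\right) - 12 = - 11 \left(-2 + \frac{3}{7}\right) - 12 = \left(-11\right) \left(- \frac{11}{7}\right) - 12 = \frac{121}{7} - 12 = \frac{37}{7}$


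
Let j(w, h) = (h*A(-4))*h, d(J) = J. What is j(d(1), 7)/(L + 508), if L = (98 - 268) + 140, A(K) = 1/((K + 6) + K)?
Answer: -49/956 ≈ -0.051255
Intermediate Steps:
A(K) = 1/(6 + 2*K) (A(K) = 1/((6 + K) + K) = 1/(6 + 2*K))
L = -30 (L = -170 + 140 = -30)
j(w, h) = -h²/2 (j(w, h) = (h*(1/(2*(3 - 4))))*h = (h*((½)/(-1)))*h = (h*((½)*(-1)))*h = (h*(-½))*h = (-h/2)*h = -h²/2)
j(d(1), 7)/(L + 508) = (-½*7²)/(-30 + 508) = -½*49/478 = -49/2*1/478 = -49/956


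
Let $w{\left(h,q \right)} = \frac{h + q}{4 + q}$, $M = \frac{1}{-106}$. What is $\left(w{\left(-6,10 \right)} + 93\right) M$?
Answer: $- \frac{653}{742} \approx -0.88005$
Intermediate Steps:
$M = - \frac{1}{106} \approx -0.009434$
$w{\left(h,q \right)} = \frac{h + q}{4 + q}$
$\left(w{\left(-6,10 \right)} + 93\right) M = \left(\frac{-6 + 10}{4 + 10} + 93\right) \left(- \frac{1}{106}\right) = \left(\frac{1}{14} \cdot 4 + 93\right) \left(- \frac{1}{106}\right) = \left(\frac{2}{7} + 93\right) \left(- \frac{1}{106}\right) = \frac{653}{7} \left(- \frac{1}{106}\right) = - \frac{653}{742}$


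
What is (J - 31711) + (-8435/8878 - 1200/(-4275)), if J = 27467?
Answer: -2147997971/506046 ≈ -4244.7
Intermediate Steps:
(J - 31711) + (-8435/8878 - 1200/(-4275)) = (27467 - 31711) + (-8435/8878 - 1200/(-4275)) = -4244 + (-8435*1/8878 - 1200*(-1/4275)) = -4244 + (-8435/8878 + 16/57) = -4244 - 338747/506046 = -2147997971/506046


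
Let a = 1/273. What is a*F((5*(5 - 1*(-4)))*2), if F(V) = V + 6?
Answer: 32/91 ≈ 0.35165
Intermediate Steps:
F(V) = 6 + V
a = 1/273 ≈ 0.0036630
a*F((5*(5 - 1*(-4)))*2) = (6 + (5*(5 - 1*(-4)))*2)/273 = (6 + (5*(5 + 4))*2)/273 = (6 + (5*9)*2)/273 = (6 + 45*2)/273 = (6 + 90)/273 = (1/273)*96 = 32/91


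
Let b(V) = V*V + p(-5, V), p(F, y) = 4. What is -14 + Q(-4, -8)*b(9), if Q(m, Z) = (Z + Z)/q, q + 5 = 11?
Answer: -722/3 ≈ -240.67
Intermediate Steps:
q = 6 (q = -5 + 11 = 6)
Q(m, Z) = Z/3 (Q(m, Z) = (Z + Z)/6 = (2*Z)*(⅙) = Z/3)
b(V) = 4 + V² (b(V) = V*V + 4 = V² + 4 = 4 + V²)
-14 + Q(-4, -8)*b(9) = -14 + ((⅓)*(-8))*(4 + 9²) = -14 - 8*(4 + 81)/3 = -14 - 8/3*85 = -14 - 680/3 = -722/3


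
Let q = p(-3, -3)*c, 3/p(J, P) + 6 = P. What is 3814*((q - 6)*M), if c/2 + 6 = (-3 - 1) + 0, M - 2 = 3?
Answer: 38140/3 ≈ 12713.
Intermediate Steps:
M = 5 (M = 2 + 3 = 5)
p(J, P) = 3/(-6 + P)
c = -20 (c = -12 + 2*((-3 - 1) + 0) = -12 + 2*(-4 + 0) = -12 + 2*(-4) = -12 - 8 = -20)
q = 20/3 (q = (3/(-6 - 3))*(-20) = (3/(-9))*(-20) = (3*(-1/9))*(-20) = -1/3*(-20) = 20/3 ≈ 6.6667)
3814*((q - 6)*M) = 3814*((20/3 - 6)*5) = 3814*((2/3)*5) = 3814*(10/3) = 38140/3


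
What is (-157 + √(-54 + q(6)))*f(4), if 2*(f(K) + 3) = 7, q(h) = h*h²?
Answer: -157/2 + 9*√2/2 ≈ -72.136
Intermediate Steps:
q(h) = h³
f(K) = ½ (f(K) = -3 + (½)*7 = -3 + 7/2 = ½)
(-157 + √(-54 + q(6)))*f(4) = (-157 + √(-54 + 6³))*(½) = (-157 + √(-54 + 216))*(½) = (-157 + √162)*(½) = (-157 + 9*√2)*(½) = -157/2 + 9*√2/2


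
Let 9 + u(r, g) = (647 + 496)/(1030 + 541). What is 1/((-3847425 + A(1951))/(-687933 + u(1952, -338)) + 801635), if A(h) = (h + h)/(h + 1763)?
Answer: 2006963407323/1608863335300089559 ≈ 1.2474e-6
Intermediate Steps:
A(h) = 2*h/(1763 + h) (A(h) = (2*h)/(1763 + h) = 2*h/(1763 + h))
u(r, g) = -12996/1571 (u(r, g) = -9 + (647 + 496)/(1030 + 541) = -9 + 1143/1571 = -12996/1571)
1/((-3847425 + A(1951))/(-687933 + u(1952, -338)) + 801635) = 1/((-3847425 + 2*1951/(1763 + 1951))/(-687933 - 12996/1571) + 801635) = 1/((-3847425 + 2*1951/3714)/(-1080755739/1571) + 801635) = 1/((-3847425 + 2*1951*(1/3714))*(-1571/1080755739) + 801635) = 1/((-3847425 + 1951/1857)*(-1571/1080755739) + 801635) = 1/(-7144666274/1857*(-1571/1080755739) + 801635) = 1/(11224270716454/2006963407323 + 801635) = 1/(1608863335300089559/2006963407323) = 2006963407323/1608863335300089559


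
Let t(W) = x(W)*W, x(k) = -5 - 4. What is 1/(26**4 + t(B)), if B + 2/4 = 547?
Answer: 2/904115 ≈ 2.2121e-6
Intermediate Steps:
B = 1093/2 (B = -1/2 + 547 = 1093/2 ≈ 546.50)
x(k) = -9
t(W) = -9*W
1/(26**4 + t(B)) = 1/(26**4 - 9*1093/2) = 1/(456976 - 9837/2) = 1/(904115/2) = 2/904115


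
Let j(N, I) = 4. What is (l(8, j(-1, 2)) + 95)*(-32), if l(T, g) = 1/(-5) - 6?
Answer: -14208/5 ≈ -2841.6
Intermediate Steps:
l(T, g) = -31/5 (l(T, g) = -⅕ - 6 = -31/5)
(l(8, j(-1, 2)) + 95)*(-32) = (-31/5 + 95)*(-32) = (444/5)*(-32) = -14208/5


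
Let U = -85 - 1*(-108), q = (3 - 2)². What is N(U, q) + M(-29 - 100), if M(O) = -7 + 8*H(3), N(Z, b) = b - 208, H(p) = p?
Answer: -190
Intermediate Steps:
q = 1 (q = 1² = 1)
U = 23 (U = -85 + 108 = 23)
N(Z, b) = -208 + b
M(O) = 17 (M(O) = -7 + 8*3 = -7 + 24 = 17)
N(U, q) + M(-29 - 100) = (-208 + 1) + 17 = -207 + 17 = -190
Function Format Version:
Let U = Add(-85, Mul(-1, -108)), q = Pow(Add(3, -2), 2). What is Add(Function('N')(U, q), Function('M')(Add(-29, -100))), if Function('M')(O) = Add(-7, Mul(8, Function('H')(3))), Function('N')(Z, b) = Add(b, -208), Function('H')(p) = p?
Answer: -190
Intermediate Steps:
q = 1 (q = Pow(1, 2) = 1)
U = 23 (U = Add(-85, 108) = 23)
Function('N')(Z, b) = Add(-208, b)
Function('M')(O) = 17 (Function('M')(O) = Add(-7, Mul(8, 3)) = Add(-7, 24) = 17)
Add(Function('N')(U, q), Function('M')(Add(-29, -100))) = Add(Add(-208, 1), 17) = Add(-207, 17) = -190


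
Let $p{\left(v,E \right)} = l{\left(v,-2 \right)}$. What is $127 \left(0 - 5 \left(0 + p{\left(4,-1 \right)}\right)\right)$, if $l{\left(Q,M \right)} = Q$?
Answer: $-2540$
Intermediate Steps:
$p{\left(v,E \right)} = v$
$127 \left(0 - 5 \left(0 + p{\left(4,-1 \right)}\right)\right) = 127 \left(0 - 5 \left(0 + 4\right)\right) = 127 \left(0 - 20\right) = 127 \left(-20\right) = -2540$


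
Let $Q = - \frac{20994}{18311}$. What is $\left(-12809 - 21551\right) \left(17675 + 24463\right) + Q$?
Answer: $- \frac{26511795243474}{18311} \approx -1.4479 \cdot 10^{9}$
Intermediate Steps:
$Q = - \frac{20994}{18311}$ ($Q = \left(-20994\right) \frac{1}{18311} = - \frac{20994}{18311} \approx -1.1465$)
$\left(-12809 - 21551\right) \left(17675 + 24463\right) + Q = \left(-12809 - 21551\right) \left(17675 + 24463\right) - \frac{20994}{18311} = \left(-34360\right) 42138 - \frac{20994}{18311} = -1447861680 - \frac{20994}{18311} = - \frac{26511795243474}{18311}$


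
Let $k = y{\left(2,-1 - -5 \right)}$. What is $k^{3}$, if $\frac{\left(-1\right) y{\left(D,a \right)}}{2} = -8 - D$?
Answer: $8000$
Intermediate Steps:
$y{\left(D,a \right)} = 16 + 2 D$ ($y{\left(D,a \right)} = - 2 \left(-8 - D\right) = 16 + 2 D$)
$k = 20$ ($k = 16 + 2 \cdot 2 = 16 + 4 = 20$)
$k^{3} = 20^{3} = 8000$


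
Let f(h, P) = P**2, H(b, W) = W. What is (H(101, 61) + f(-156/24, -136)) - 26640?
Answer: -8083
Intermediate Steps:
(H(101, 61) + f(-156/24, -136)) - 26640 = (61 + (-136)**2) - 26640 = (61 + 18496) - 26640 = 18557 - 26640 = -8083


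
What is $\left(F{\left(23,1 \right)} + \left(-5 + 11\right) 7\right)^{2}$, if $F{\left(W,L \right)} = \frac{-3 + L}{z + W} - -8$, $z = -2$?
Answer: $\frac{1098304}{441} \approx 2490.5$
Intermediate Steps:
$F{\left(W,L \right)} = 8 + \frac{-3 + L}{-2 + W}$ ($F{\left(W,L \right)} = \frac{-3 + L}{-2 + W} - -8 = \frac{-3 + L}{-2 + W} + 8 = 8 + \frac{-3 + L}{-2 + W}$)
$\left(F{\left(23,1 \right)} + \left(-5 + 11\right) 7\right)^{2} = \left(\frac{-19 + 1 + 8 \cdot 23}{-2 + 23} + \left(-5 + 11\right) 7\right)^{2} = \left(\frac{-19 + 1 + 184}{21} + 6 \cdot 7\right)^{2} = \left(\frac{1}{21} \cdot 166 + 42\right)^{2} = \left(\frac{166}{21} + 42\right)^{2} = \left(\frac{1048}{21}\right)^{2} = \frac{1098304}{441}$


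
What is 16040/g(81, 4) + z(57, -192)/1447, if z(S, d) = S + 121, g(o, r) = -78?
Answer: -11597998/56433 ≈ -205.52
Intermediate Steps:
z(S, d) = 121 + S
16040/g(81, 4) + z(57, -192)/1447 = 16040/(-78) + (121 + 57)/1447 = 16040*(-1/78) + 178*(1/1447) = -8020/39 + 178/1447 = -11597998/56433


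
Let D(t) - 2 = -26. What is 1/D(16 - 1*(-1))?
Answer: -1/24 ≈ -0.041667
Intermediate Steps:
D(t) = -24 (D(t) = 2 - 26 = -24)
1/D(16 - 1*(-1)) = 1/(-24) = -1/24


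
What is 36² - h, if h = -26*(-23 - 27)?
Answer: -4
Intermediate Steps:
h = 1300 (h = -26*(-50) = 1300)
36² - h = 36² - 1*1300 = 1296 - 1300 = -4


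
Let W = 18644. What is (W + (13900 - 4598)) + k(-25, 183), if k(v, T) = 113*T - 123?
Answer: 48502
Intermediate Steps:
k(v, T) = -123 + 113*T
(W + (13900 - 4598)) + k(-25, 183) = (18644 + (13900 - 4598)) + (-123 + 113*183) = (18644 + 9302) + (-123 + 20679) = 27946 + 20556 = 48502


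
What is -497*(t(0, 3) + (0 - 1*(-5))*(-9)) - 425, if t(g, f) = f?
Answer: 20449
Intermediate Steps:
-497*(t(0, 3) + (0 - 1*(-5))*(-9)) - 425 = -497*(3 + (0 - 1*(-5))*(-9)) - 425 = -497*(3 + (0 + 5)*(-9)) - 425 = -497*(3 + 5*(-9)) - 425 = -497*(3 - 45) - 425 = -497*(-42) - 425 = 20874 - 425 = 20449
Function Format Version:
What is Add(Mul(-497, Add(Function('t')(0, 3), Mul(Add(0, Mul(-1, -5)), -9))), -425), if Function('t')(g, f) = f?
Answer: 20449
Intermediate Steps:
Add(Mul(-497, Add(Function('t')(0, 3), Mul(Add(0, Mul(-1, -5)), -9))), -425) = Add(Mul(-497, Add(3, Mul(Add(0, Mul(-1, -5)), -9))), -425) = Add(Mul(-497, Add(3, Mul(Add(0, 5), -9))), -425) = Add(Mul(-497, Add(3, Mul(5, -9))), -425) = Add(Mul(-497, Add(3, -45)), -425) = Add(Mul(-497, -42), -425) = Add(20874, -425) = 20449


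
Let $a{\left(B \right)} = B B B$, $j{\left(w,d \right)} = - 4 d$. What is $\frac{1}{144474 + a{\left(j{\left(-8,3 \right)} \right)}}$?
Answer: $\frac{1}{142746} \approx 7.0055 \cdot 10^{-6}$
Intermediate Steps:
$a{\left(B \right)} = B^{3}$ ($a{\left(B \right)} = B^{2} B = B^{3}$)
$\frac{1}{144474 + a{\left(j{\left(-8,3 \right)} \right)}} = \frac{1}{144474 + \left(\left(-4\right) 3\right)^{3}} = \frac{1}{144474 + \left(-12\right)^{3}} = \frac{1}{144474 - 1728} = \frac{1}{142746}$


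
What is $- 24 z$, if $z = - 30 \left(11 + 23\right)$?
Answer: $24480$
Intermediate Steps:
$z = -1020$ ($z = \left(-30\right) 34 = -1020$)
$- 24 z = \left(-24\right) \left(-1020\right) = 24480$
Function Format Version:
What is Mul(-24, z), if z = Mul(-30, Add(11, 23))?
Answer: 24480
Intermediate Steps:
z = -1020 (z = Mul(-30, 34) = -1020)
Mul(-24, z) = Mul(-24, -1020) = 24480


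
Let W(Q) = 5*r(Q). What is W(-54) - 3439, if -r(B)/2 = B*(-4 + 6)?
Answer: -2359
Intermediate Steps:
r(B) = -4*B (r(B) = -2*B*(-4 + 6) = -2*B*2 = -4*B)
W(Q) = -20*Q (W(Q) = 5*(-4*Q) = -20*Q)
W(-54) - 3439 = -20*(-54) - 3439 = 1080 - 3439 = -2359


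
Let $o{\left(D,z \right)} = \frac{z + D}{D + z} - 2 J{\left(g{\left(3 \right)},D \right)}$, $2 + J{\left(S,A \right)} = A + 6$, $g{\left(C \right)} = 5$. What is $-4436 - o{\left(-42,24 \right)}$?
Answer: $-4513$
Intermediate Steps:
$J{\left(S,A \right)} = 4 + A$ ($J{\left(S,A \right)} = -2 + \left(A + 6\right) = -2 + \left(6 + A\right) = 4 + A$)
$o{\left(D,z \right)} = -7 - 2 D$ ($o{\left(D,z \right)} = \frac{z + D}{D + z} - 2 \left(4 + D\right) = \frac{D + z}{D + z} - \left(8 + 2 D\right) = 1 - \left(8 + 2 D\right) = -7 - 2 D$)
$-4436 - o{\left(-42,24 \right)} = -4436 - \left(-7 - -84\right) = -4436 - \left(-7 + 84\right) = -4436 - 77 = -4513$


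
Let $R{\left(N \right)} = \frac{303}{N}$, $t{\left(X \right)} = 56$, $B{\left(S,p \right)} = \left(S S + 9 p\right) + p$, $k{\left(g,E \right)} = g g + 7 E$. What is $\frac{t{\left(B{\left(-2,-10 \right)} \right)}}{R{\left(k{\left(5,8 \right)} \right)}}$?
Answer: $\frac{1512}{101} \approx 14.97$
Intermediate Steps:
$k{\left(g,E \right)} = g^{2} + 7 E$
$B{\left(S,p \right)} = S^{2} + 10 p$ ($B{\left(S,p \right)} = \left(S^{2} + 9 p\right) + p = S^{2} + 10 p$)
$\frac{t{\left(B{\left(-2,-10 \right)} \right)}}{R{\left(k{\left(5,8 \right)} \right)}} = \frac{56}{303 \frac{1}{5^{2} + 7 \cdot 8}} = \frac{56}{303 \frac{1}{25 + 56}} = \frac{56}{303 \cdot \frac{1}{81}} = \frac{56}{\frac{101}{27}} = 56 \cdot \frac{27}{101} = \frac{1512}{101}$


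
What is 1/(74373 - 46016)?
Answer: 1/28357 ≈ 3.5265e-5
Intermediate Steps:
1/(74373 - 46016) = 1/28357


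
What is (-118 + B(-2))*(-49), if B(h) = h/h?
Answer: 5733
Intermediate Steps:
B(h) = 1
(-118 + B(-2))*(-49) = (-118 + 1)*(-49) = -117*(-49) = 5733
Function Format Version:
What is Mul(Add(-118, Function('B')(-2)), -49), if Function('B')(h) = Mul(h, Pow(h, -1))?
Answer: 5733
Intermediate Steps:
Function('B')(h) = 1
Mul(Add(-118, Function('B')(-2)), -49) = Mul(Add(-118, 1), -49) = Mul(-117, -49) = 5733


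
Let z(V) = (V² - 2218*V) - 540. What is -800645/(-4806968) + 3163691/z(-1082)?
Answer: 4516528021897/4290291044520 ≈ 1.0527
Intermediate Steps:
z(V) = -540 + V² - 2218*V
-800645/(-4806968) + 3163691/z(-1082) = -800645/(-4806968) + 3163691/(-540 + (-1082)² - 2218*(-1082)) = -800645*(-1/4806968) + 3163691/(-540 + 1170724 + 2399876) = 800645/4806968 + 3163691/3570060 = 4516528021897/4290291044520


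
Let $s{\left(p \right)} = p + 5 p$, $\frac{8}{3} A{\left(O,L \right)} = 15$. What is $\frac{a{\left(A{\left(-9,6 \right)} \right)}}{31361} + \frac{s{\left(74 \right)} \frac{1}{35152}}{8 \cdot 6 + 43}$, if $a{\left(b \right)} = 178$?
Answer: $\frac{145829095}{25079642588} \approx 0.0058146$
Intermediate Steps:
$A{\left(O,L \right)} = \frac{45}{8}$ ($A{\left(O,L \right)} = \frac{3}{8} \cdot 15 = \frac{45}{8}$)
$s{\left(p \right)} = 6 p$
$\frac{a{\left(A{\left(-9,6 \right)} \right)}}{31361} + \frac{s{\left(74 \right)} \frac{1}{35152}}{8 \cdot 6 + 43} = \frac{178}{31361} + \frac{6 \cdot 74 \cdot \frac{1}{35152}}{8 \cdot 6 + 43} = 178 \cdot \frac{1}{31361} + \frac{444 \cdot \frac{1}{35152}}{48 + 43} = \frac{178}{31361} + \frac{111}{8788 \cdot 91} = \frac{178}{31361} + \frac{111}{8788} \cdot \frac{1}{91} = \frac{178}{31361} + \frac{111}{799708} = \frac{145829095}{25079642588}$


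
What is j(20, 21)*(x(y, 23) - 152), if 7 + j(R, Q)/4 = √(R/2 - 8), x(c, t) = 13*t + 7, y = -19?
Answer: -4312 + 616*√2 ≈ -3440.8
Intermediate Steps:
x(c, t) = 7 + 13*t
j(R, Q) = -28 + 4*√(-8 + R/2) (j(R, Q) = -28 + 4*√(R/2 - 8) = -28 + 4*√(-8 + R/2))
j(20, 21)*(x(y, 23) - 152) = (-28 + 2*√(-32 + 2*20))*((7 + 13*23) - 152) = (-28 + 2*√(-32 + 40))*((7 + 299) - 152) = (-28 + 2*√8)*(306 - 152) = (-28 + 2*(2*√2))*154 = (-28 + 4*√2)*154 = -4312 + 616*√2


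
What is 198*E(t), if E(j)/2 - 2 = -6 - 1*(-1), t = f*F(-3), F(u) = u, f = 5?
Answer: -1188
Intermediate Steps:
t = -15 (t = 5*(-3) = -15)
E(j) = -6 (E(j) = 4 + 2*(-6 - 1*(-1)) = 4 + 2*(-6 + 1) = 4 + 2*(-5) = 4 - 10 = -6)
198*E(t) = 198*(-6) = -1188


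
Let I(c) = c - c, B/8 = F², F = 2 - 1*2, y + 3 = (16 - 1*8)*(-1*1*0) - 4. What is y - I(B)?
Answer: -7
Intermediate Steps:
y = -7 (y = -3 + ((16 - 1*8)*(-1*1*0) - 4) = -3 + ((16 - 8)*(-1*0) - 4) = -3 + (8*0 - 4) = -3 + (0 - 4) = -3 - 4 = -7)
F = 0 (F = 2 - 2 = 0)
B = 0 (B = 8*0² = 8*0 = 0)
I(c) = 0
y - I(B) = -7 - 1*0 = -7 + 0 = -7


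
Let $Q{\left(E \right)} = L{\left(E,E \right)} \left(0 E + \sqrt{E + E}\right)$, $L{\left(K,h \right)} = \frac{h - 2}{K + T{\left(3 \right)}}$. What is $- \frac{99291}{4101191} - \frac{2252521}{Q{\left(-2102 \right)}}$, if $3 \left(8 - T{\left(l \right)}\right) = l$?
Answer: $- \frac{99291}{4101191} + \frac{4719031495 i \sqrt{1051}}{4422608} \approx -0.02421 + 34592.0 i$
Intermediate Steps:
$T{\left(l \right)} = 8 - \frac{l}{3}$
$L{\left(K,h \right)} = \frac{-2 + h}{7 + K}$ ($L{\left(K,h \right)} = \frac{h - 2}{K + \left(8 - 1\right)} = \frac{-2 + h}{K + \left(8 - 1\right)} = \frac{-2 + h}{K + 7} = \frac{-2 + h}{7 + K}$)
$Q{\left(E \right)} = \frac{\sqrt{2} \sqrt{E} \left(-2 + E\right)}{7 + E}$ ($Q{\left(E \right)} = \frac{-2 + E}{7 + E} \left(0 E + \sqrt{E + E}\right) = \frac{-2 + E}{7 + E} \left(0 + \sqrt{2 E}\right) = \frac{-2 + E}{7 + E} \left(0 + \sqrt{2} \sqrt{E}\right) = \frac{-2 + E}{7 + E} \sqrt{2} \sqrt{E} = \frac{\sqrt{2} \sqrt{E} \left(-2 + E\right)}{7 + E}$)
$- \frac{99291}{4101191} - \frac{2252521}{Q{\left(-2102 \right)}} = - \frac{99291}{4101191} - \frac{2252521}{\sqrt{2} \sqrt{-2102} \frac{1}{7 - 2102} \left(-2 - 2102\right)} = \left(-99291\right) \frac{1}{4101191} - \frac{2252521}{\sqrt{2} i \sqrt{2102} \frac{1}{-2095} \left(-2104\right)} = - \frac{99291}{4101191} - \frac{2252521}{\sqrt{2} i \sqrt{2102} \left(- \frac{1}{2095}\right) \left(-2104\right)} = - \frac{99291}{4101191} - \frac{2252521}{\frac{4208}{2095} i \sqrt{1051}} = - \frac{99291}{4101191} - 2252521 \left(- \frac{2095 i \sqrt{1051}}{4422608}\right) = - \frac{99291}{4101191} + \frac{4719031495 i \sqrt{1051}}{4422608}$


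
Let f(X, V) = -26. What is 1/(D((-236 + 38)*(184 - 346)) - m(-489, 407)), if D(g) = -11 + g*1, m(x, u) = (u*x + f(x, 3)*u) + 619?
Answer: 1/241051 ≈ 4.1485e-6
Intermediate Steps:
m(x, u) = 619 - 26*u + u*x (m(x, u) = (u*x - 26*u) + 619 = (-26*u + u*x) + 619 = 619 - 26*u + u*x)
D(g) = -11 + g
1/(D((-236 + 38)*(184 - 346)) - m(-489, 407)) = 1/((-11 + (-236 + 38)*(184 - 346)) - (619 - 26*407 + 407*(-489))) = 1/((-11 - 198*(-162)) - (619 - 10582 - 199023)) = 1/((-11 + 32076) - 1*(-208986)) = 1/(32065 + 208986) = 1/241051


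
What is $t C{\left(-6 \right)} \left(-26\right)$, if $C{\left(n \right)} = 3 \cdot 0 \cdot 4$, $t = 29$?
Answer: $0$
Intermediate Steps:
$C{\left(n \right)} = 0$ ($C{\left(n \right)} = 0 \cdot 4 = 0$)
$t C{\left(-6 \right)} \left(-26\right) = 29 \cdot 0 \left(-26\right) = 0 \left(-26\right) = 0$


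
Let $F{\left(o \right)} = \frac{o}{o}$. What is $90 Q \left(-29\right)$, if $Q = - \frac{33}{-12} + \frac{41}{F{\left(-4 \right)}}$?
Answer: $- \frac{228375}{2} \approx -1.1419 \cdot 10^{5}$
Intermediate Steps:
$F{\left(o \right)} = 1$
$Q = \frac{175}{4}$ ($Q = - \frac{33}{-12} + \frac{41}{1} = \left(-33\right) \left(- \frac{1}{12}\right) + 41 \cdot 1 = \frac{11}{4} + 41 = \frac{175}{4} \approx 43.75$)
$90 Q \left(-29\right) = 90 \cdot \frac{175}{4} \left(-29\right) = \frac{7875}{2} \left(-29\right) = - \frac{228375}{2}$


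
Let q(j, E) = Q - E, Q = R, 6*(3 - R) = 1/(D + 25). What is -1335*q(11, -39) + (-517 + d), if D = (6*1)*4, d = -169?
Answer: -5561643/98 ≈ -56751.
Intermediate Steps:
D = 24 (D = 6*4 = 24)
R = 881/294 (R = 3 - 1/(6*(24 + 25)) = 3 - 1/6/49 = 3 - 1/6*1/49 = 3 - 1/294 = 881/294 ≈ 2.9966)
Q = 881/294 ≈ 2.9966
q(j, E) = 881/294 - E
-1335*q(11, -39) + (-517 + d) = -1335*(881/294 - 1*(-39)) + (-517 - 169) = -1335*(881/294 + 39) - 686 = -1335*12347/294 - 686 = -5494415/98 - 686 = -5561643/98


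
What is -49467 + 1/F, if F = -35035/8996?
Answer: -133314257/2695 ≈ -49467.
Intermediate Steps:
F = -2695/692 (F = -35035*1/8996 = -2695/692 ≈ -3.8945)
-49467 + 1/F = -49467 + 1/(-2695/692) = -49467 - 692/2695 = -133314257/2695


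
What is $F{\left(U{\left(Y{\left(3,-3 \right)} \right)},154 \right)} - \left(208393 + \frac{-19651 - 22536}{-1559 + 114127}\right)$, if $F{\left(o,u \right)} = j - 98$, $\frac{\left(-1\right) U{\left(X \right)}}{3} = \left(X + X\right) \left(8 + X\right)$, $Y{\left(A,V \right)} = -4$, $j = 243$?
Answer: $- \frac{23442018677}{112568} \approx -2.0825 \cdot 10^{5}$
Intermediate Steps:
$U{\left(X \right)} = - 6 X \left(8 + X\right)$ ($U{\left(X \right)} = - 3 \left(X + X\right) \left(8 + X\right) = - 3 \cdot 2 X \left(8 + X\right) = - 6 X \left(8 + X\right)$)
$F{\left(o,u \right)} = 145$ ($F{\left(o,u \right)} = 243 - 98 = 145$)
$F{\left(U{\left(Y{\left(3,-3 \right)} \right)},154 \right)} - \left(208393 + \frac{-19651 - 22536}{-1559 + 114127}\right) = 145 - \left(208393 + \frac{-19651 - 22536}{-1559 + 114127}\right) = 145 - \left(208393 - \frac{42187}{112568}\right) = 145 - \frac{23458341037}{112568} = - \frac{23442018677}{112568}$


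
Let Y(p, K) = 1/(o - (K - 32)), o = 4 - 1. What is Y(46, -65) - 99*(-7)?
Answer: 69301/100 ≈ 693.01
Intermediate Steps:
o = 3
Y(p, K) = 1/(35 - K) (Y(p, K) = 1/(3 - (K - 32)) = 1/(3 - (-32 + K)) = 1/(3 + (32 - K)) = 1/(35 - K))
Y(46, -65) - 99*(-7) = 1/(35 - 1*(-65)) - 99*(-7) = 1/(35 + 65) - 1*(-693) = 1/100 + 693 = 69301/100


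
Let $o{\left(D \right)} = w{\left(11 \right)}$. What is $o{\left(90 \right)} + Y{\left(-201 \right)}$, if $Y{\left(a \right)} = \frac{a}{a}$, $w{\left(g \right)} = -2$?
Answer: $-1$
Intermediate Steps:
$Y{\left(a \right)} = 1$
$o{\left(D \right)} = -2$
$o{\left(90 \right)} + Y{\left(-201 \right)} = -2 + 1 = -1$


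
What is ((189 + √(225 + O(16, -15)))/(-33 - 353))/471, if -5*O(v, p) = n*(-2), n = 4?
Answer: -63/60602 - √5665/909030 ≈ -0.0011224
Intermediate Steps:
O(v, p) = 8/5 (O(v, p) = -4*(-2)/5 = -⅕*(-8) = 8/5)
((189 + √(225 + O(16, -15)))/(-33 - 353))/471 = ((189 + √(225 + 8/5))/(-33 - 353))/471 = ((189 + √(1133/5))/(-386))*(1/471) = ((189 + √5665/5)*(-1/386))*(1/471) = (-189/386 - √5665/1930)*(1/471) = -63/60602 - √5665/909030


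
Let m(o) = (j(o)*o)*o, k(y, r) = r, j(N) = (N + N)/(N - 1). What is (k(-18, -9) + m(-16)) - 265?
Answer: 3534/17 ≈ 207.88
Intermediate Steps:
j(N) = 2*N/(-1 + N) (j(N) = (2*N)/(-1 + N) = 2*N/(-1 + N))
m(o) = 2*o³/(-1 + o) (m(o) = ((2*o/(-1 + o))*o)*o = (2*o²/(-1 + o))*o = 2*o³/(-1 + o))
(k(-18, -9) + m(-16)) - 265 = (-9 + 2*(-16)³/(-1 - 16)) - 265 = (-9 + 2*(-4096)/(-17)) - 265 = (-9 + 2*(-4096)*(-1/17)) - 265 = (-9 + 8192/17) - 265 = 8039/17 - 265 = 3534/17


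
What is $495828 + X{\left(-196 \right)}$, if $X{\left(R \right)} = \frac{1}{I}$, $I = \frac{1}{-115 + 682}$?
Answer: $496395$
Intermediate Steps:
$I = \frac{1}{567} \approx 0.0017637$
$X{\left(R \right)} = 567$ ($X{\left(R \right)} = \frac{1}{\frac{1}{567}} = 567$)
$495828 + X{\left(-196 \right)} = 495828 + 567 = 496395$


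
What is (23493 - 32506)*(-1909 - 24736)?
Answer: 240151385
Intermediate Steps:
(23493 - 32506)*(-1909 - 24736) = -9013*(-26645) = 240151385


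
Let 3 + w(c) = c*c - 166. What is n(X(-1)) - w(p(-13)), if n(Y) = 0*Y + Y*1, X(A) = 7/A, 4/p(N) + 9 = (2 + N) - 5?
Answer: 101234/625 ≈ 161.97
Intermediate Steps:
p(N) = 4/(-12 + N) (p(N) = 4/(-9 + ((2 + N) - 5)) = 4/(-9 + (-3 + N)) = 4/(-12 + N))
n(Y) = Y (n(Y) = 0 + Y = Y)
w(c) = -169 + c² (w(c) = -3 + (c*c - 166) = -3 + (c² - 166) = -3 + (-166 + c²) = -169 + c²)
n(X(-1)) - w(p(-13)) = 7/(-1) - (-169 + (4/(-12 - 13))²) = 7*(-1) - (-169 + (4/(-25))²) = -7 - (-169 + (4*(-1/25))²) = -7 - (-169 + (-4/25)²) = -7 - (-169 + 16/625) = -7 - 1*(-105609/625) = -7 + 105609/625 = 101234/625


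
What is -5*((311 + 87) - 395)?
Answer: -15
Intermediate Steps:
-5*((311 + 87) - 395) = -5*(398 - 395) = -5*3 = -15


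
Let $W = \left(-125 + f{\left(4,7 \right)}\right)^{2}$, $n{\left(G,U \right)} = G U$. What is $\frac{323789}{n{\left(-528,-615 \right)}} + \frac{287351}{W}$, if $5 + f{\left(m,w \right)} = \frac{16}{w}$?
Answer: $\frac{14910203841}{801012080} \approx 18.614$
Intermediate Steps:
$f{\left(m,w \right)} = -5 + \frac{16}{w}$
$W = \frac{799236}{49}$ ($W = \left(-125 - \left(5 - \frac{16}{7}\right)\right)^{2} = \left(-125 + \left(-5 + 16 \cdot \frac{1}{7}\right)\right)^{2} = \left(-125 + \left(-5 + \frac{16}{7}\right)\right)^{2} = \left(-125 - \frac{19}{7}\right)^{2} = \left(- \frac{894}{7}\right)^{2} = \frac{799236}{49} \approx 16311.0$)
$\frac{323789}{n{\left(-528,-615 \right)}} + \frac{287351}{W} = \frac{323789}{\left(-528\right) \left(-615\right)} + \frac{287351}{\frac{799236}{49}} = \frac{323789}{324720} + 287351 \cdot \frac{49}{799236} = 323789 \cdot \frac{1}{324720} + \frac{14080199}{799236} = \frac{323789}{324720} + \frac{14080199}{799236} = \frac{14910203841}{801012080}$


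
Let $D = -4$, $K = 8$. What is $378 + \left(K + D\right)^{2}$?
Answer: $394$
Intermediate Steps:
$378 + \left(K + D\right)^{2} = 378 + \left(8 - 4\right)^{2} = 378 + 4^{2} = 378 + 16 = 394$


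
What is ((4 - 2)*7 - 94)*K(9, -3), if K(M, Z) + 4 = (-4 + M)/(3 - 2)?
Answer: -80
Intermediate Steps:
K(M, Z) = -8 + M (K(M, Z) = -4 + (-4 + M)/(3 - 2) = -4 + (-4 + M)/1 = -4 + (-4 + M)*1 = -4 + (-4 + M) = -8 + M)
((4 - 2)*7 - 94)*K(9, -3) = ((4 - 2)*7 - 94)*(-8 + 9) = (2*7 - 94)*1 = (14 - 94)*1 = -80*1 = -80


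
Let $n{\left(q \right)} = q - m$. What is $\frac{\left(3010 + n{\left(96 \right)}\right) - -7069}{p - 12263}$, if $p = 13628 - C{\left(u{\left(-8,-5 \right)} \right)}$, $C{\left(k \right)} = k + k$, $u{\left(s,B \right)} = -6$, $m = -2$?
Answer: $\frac{10177}{1377} \approx 7.3907$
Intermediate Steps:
$C{\left(k \right)} = 2 k$
$n{\left(q \right)} = 2 + q$ ($n{\left(q \right)} = q - -2 = q + 2 = 2 + q$)
$p = 13640$ ($p = 13628 - 2 \left(-6\right) = 13628 - -12 = 13628 + 12 = 13640$)
$\frac{\left(3010 + n{\left(96 \right)}\right) - -7069}{p - 12263} = \frac{\left(3010 + \left(2 + 96\right)\right) - -7069}{13640 - 12263} = \frac{\left(3010 + 98\right) + \left(-5165 + 12234\right)}{1377} = \left(3108 + 7069\right) \frac{1}{1377} = 10177 \cdot \frac{1}{1377} = \frac{10177}{1377}$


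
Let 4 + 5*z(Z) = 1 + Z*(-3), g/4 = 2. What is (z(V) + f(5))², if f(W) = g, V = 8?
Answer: 169/25 ≈ 6.7600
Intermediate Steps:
g = 8 (g = 4*2 = 8)
f(W) = 8
z(Z) = -⅗ - 3*Z/5 (z(Z) = -⅘ + (1 + Z*(-3))/5 = -⅘ + (1 - 3*Z)/5 = -⅘ + (⅕ - 3*Z/5) = -⅗ - 3*Z/5)
(z(V) + f(5))² = ((-⅗ - ⅗*8) + 8)² = ((-⅗ - 24/5) + 8)² = (-27/5 + 8)² = (13/5)² = 169/25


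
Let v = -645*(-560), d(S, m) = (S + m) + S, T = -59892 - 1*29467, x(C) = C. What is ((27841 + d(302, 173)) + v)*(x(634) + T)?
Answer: -34586602050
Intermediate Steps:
T = -89359 (T = -59892 - 29467 = -89359)
d(S, m) = m + 2*S
v = 361200
((27841 + d(302, 173)) + v)*(x(634) + T) = ((27841 + (173 + 2*302)) + 361200)*(634 - 89359) = ((27841 + (173 + 604)) + 361200)*(-88725) = ((27841 + 777) + 361200)*(-88725) = (28618 + 361200)*(-88725) = 389818*(-88725) = -34586602050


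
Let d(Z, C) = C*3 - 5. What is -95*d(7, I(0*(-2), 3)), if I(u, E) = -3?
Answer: 1330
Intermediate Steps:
d(Z, C) = -5 + 3*C (d(Z, C) = 3*C - 5 = -5 + 3*C)
-95*d(7, I(0*(-2), 3)) = -95*(-5 + 3*(-3)) = -95*(-5 - 9) = -95*(-14) = 1330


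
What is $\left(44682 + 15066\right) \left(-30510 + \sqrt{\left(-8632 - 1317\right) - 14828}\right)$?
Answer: $-1822911480 + 179244 i \sqrt{2753} \approx -1.8229 \cdot 10^{9} + 9.4048 \cdot 10^{6} i$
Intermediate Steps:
$\left(44682 + 15066\right) \left(-30510 + \sqrt{\left(-8632 - 1317\right) - 14828}\right) = 59748 \left(-30510 + \sqrt{-9949 - 14828}\right) = 59748 \left(-30510 + \sqrt{-24777}\right) = 59748 \left(-30510 + 3 i \sqrt{2753}\right) = -1822911480 + 179244 i \sqrt{2753}$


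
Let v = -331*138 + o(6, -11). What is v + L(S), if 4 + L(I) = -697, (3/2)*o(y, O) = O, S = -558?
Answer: -139159/3 ≈ -46386.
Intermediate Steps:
o(y, O) = 2*O/3
L(I) = -701 (L(I) = -4 - 697 = -701)
v = -137056/3 (v = -331*138 + (⅔)*(-11) = -45678 - 22/3 = -137056/3 ≈ -45685.)
v + L(S) = -137056/3 - 701 = -139159/3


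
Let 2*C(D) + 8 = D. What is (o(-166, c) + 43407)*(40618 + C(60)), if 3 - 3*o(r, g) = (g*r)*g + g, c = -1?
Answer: 1766537268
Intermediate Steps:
C(D) = -4 + D/2
o(r, g) = 1 - g/3 - r*g²/3 (o(r, g) = 1 - ((g*r)*g + g)/3 = 1 - (r*g² + g)/3 = 1 - (g + r*g²)/3 = 1 + (-g/3 - r*g²/3) = 1 - g/3 - r*g²/3)
(o(-166, c) + 43407)*(40618 + C(60)) = ((1 - ⅓*(-1) - ⅓*(-166)*(-1)²) + 43407)*(40618 + (-4 + (½)*60)) = ((1 + ⅓ - ⅓*(-166)*1) + 43407)*(40618 + (-4 + 30)) = ((1 + ⅓ + 166/3) + 43407)*(40618 + 26) = (170/3 + 43407)*40644 = (130391/3)*40644 = 1766537268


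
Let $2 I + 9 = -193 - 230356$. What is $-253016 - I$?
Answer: $-137737$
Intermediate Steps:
$I = -115279$ ($I = - \frac{9}{2} + \frac{-193 - 230356}{2} = - \frac{9}{2} + \frac{1}{2} \left(-230549\right) = - \frac{9}{2} - \frac{230549}{2} = -115279$)
$-253016 - I = -253016 - -115279 = -253016 + 115279 = -137737$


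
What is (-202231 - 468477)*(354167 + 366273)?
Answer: -483204871520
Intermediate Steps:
(-202231 - 468477)*(354167 + 366273) = -670708*720440 = -483204871520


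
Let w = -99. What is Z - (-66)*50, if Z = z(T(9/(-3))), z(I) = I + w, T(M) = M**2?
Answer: 3210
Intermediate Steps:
z(I) = -99 + I (z(I) = I - 99 = -99 + I)
Z = -90 (Z = -99 + (9/(-3))**2 = -99 + (9*(-1/3))**2 = -99 + (-3)**2 = -99 + 9 = -90)
Z - (-66)*50 = -90 - (-66)*50 = -90 - 1*(-3300) = -90 + 3300 = 3210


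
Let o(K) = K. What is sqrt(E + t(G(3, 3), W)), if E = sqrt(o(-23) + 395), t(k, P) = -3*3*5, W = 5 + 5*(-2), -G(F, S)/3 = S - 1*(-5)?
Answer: sqrt(-45 + 2*sqrt(93)) ≈ 5.0708*I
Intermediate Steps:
G(F, S) = -15 - 3*S (G(F, S) = -3*(S - 1*(-5)) = -3*(S + 5) = -3*(5 + S) = -15 - 3*S)
W = -5 (W = 5 - 10 = -5)
t(k, P) = -45 (t(k, P) = -9*5 = -45)
E = 2*sqrt(93) (E = sqrt(-23 + 395) = sqrt(372) = 2*sqrt(93) ≈ 19.287)
sqrt(E + t(G(3, 3), W)) = sqrt(2*sqrt(93) - 45) = sqrt(-45 + 2*sqrt(93))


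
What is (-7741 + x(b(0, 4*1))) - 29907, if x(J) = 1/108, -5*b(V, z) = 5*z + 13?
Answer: -4065983/108 ≈ -37648.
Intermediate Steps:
b(V, z) = -13/5 - z (b(V, z) = -(5*z + 13)/5 = -(13 + 5*z)/5 = -13/5 - z)
x(J) = 1/108
(-7741 + x(b(0, 4*1))) - 29907 = (-7741 + 1/108) - 29907 = -836027/108 - 29907 = -4065983/108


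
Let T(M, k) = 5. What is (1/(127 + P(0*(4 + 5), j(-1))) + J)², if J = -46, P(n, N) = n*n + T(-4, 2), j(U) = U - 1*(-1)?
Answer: 36857041/17424 ≈ 2115.3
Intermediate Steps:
j(U) = 1 + U (j(U) = U + 1 = 1 + U)
P(n, N) = 5 + n² (P(n, N) = n*n + 5 = n² + 5 = 5 + n²)
(1/(127 + P(0*(4 + 5), j(-1))) + J)² = (1/(127 + (5 + (0*(4 + 5))²)) - 46)² = (1/(127 + (5 + (0*9)²)) - 46)² = (1/(127 + (5 + 0²)) - 46)² = (1/(127 + (5 + 0)) - 46)² = (1/(127 + 5) - 46)² = (1/132 - 46)² = (-6071/132)² = 36857041/17424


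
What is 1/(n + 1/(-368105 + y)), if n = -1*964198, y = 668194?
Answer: -300089/289345213621 ≈ -1.0371e-6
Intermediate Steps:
n = -964198
1/(n + 1/(-368105 + y)) = 1/(-964198 + 1/(-368105 + 668194)) = 1/(-964198 + 1/300089) = 1/(-289345213621/300089) = -300089/289345213621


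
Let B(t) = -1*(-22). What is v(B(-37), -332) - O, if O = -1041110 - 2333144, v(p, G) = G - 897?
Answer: 3373025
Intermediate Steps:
B(t) = 22
v(p, G) = -897 + G
O = -3374254
v(B(-37), -332) - O = (-897 - 332) - 1*(-3374254) = -1229 + 3374254 = 3373025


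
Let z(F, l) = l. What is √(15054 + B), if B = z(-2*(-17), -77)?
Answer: √14977 ≈ 122.38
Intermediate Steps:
B = -77
√(15054 + B) = √(15054 - 77) = √14977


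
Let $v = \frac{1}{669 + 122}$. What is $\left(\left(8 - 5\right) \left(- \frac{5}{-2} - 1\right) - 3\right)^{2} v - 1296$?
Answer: $- \frac{4100535}{3164} \approx -1296.0$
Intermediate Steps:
$v = \frac{1}{791} \approx 0.0012642$
$\left(\left(8 - 5\right) \left(- \frac{5}{-2} - 1\right) - 3\right)^{2} v - 1296 = \left(\left(8 - 5\right) \left(- \frac{5}{-2} - 1\right) - 3\right)^{2} \cdot \frac{1}{791} - 1296 = \left(3 \left(\left(-5\right) \left(- \frac{1}{2}\right) - 1\right) - 3\right)^{2} \cdot \frac{1}{791} - 1296 = \left(3 \left(\frac{5}{2} - 1\right) - 3\right)^{2} \cdot \frac{1}{791} - 1296 = \left(3 \cdot \frac{3}{2} - 3\right)^{2} \cdot \frac{1}{791} - 1296 = \left(\frac{9}{2} - 3\right)^{2} \cdot \frac{1}{791} - 1296 = \left(\frac{3}{2}\right)^{2} \cdot \frac{1}{791} - 1296 = \frac{9}{4} \cdot \frac{1}{791} - 1296 = \frac{9}{3164} - 1296 = - \frac{4100535}{3164}$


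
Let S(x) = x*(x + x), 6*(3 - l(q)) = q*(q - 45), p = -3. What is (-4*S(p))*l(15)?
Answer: -5616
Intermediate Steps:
l(q) = 3 - q*(-45 + q)/6 (l(q) = 3 - q*(q - 45)/6 = 3 - q*(-45 + q)/6)
S(x) = 2*x² (S(x) = x*(2*x) = 2*x²)
(-4*S(p))*l(15) = (-8*(-3)²)*(3 - ⅙*15² + (15/2)*15) = (-8*9)*(3 - ⅙*225 + 225/2) = (-4*18)*(3 - 75/2 + 225/2) = -72*78 = -5616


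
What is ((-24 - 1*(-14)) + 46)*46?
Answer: 1656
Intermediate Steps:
((-24 - 1*(-14)) + 46)*46 = ((-24 + 14) + 46)*46 = (-10 + 46)*46 = 36*46 = 1656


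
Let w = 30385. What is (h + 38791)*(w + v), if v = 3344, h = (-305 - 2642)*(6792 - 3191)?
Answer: -356628724524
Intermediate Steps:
h = -10612147 (h = -2947*3601 = -10612147)
(h + 38791)*(w + v) = (-10612147 + 38791)*(30385 + 3344) = -10573356*33729 = -356628724524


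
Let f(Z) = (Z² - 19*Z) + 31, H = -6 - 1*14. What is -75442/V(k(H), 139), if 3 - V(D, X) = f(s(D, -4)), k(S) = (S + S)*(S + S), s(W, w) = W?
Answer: 37721/1264814 ≈ 0.029823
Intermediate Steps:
H = -20 (H = -6 - 14 = -20)
k(S) = 4*S² (k(S) = (2*S)*(2*S) = 4*S²)
f(Z) = 31 + Z² - 19*Z
V(D, X) = -28 - D² + 19*D (V(D, X) = 3 - (31 + D² - 19*D) = 3 + (-31 - D² + 19*D) = -28 - D² + 19*D)
-75442/V(k(H), 139) = -75442/(-28 - (4*(-20)²)² + 19*(4*(-20)²)) = -75442/(-28 - (4*400)² + 19*(4*400)) = -75442/(-28 - 1*1600² + 19*1600) = -75442/(-28 - 1*2560000 + 30400) = -75442/(-28 - 2560000 + 30400) = -75442/(-2529628) = -75442*(-1/2529628) = 37721/1264814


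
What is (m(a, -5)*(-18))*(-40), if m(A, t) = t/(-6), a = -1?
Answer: 600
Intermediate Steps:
m(A, t) = -t/6 (m(A, t) = t*(-1/6) = -t/6)
(m(a, -5)*(-18))*(-40) = (-1/6*(-5)*(-18))*(-40) = ((5/6)*(-18))*(-40) = -15*(-40) = 600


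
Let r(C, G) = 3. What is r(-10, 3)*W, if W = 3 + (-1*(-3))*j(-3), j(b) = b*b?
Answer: 90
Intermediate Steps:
j(b) = b²
W = 30 (W = 3 - 1*(-3)*(-3)² = 3 + 3*9 = 3 + 27 = 30)
r(-10, 3)*W = 3*30 = 90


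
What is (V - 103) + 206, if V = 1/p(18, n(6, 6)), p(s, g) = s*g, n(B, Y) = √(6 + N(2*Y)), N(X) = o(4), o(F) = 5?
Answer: 103 + √11/198 ≈ 103.02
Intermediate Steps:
N(X) = 5
n(B, Y) = √11 (n(B, Y) = √(6 + 5) = √11)
p(s, g) = g*s
V = √11/198 (V = 1/(√11*18) = 1/(18*√11) = √11/198 ≈ 0.016751)
(V - 103) + 206 = (√11/198 - 103) + 206 = (-103 + √11/198) + 206 = 103 + √11/198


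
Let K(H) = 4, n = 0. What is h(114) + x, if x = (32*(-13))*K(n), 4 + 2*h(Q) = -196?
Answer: -1764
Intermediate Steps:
h(Q) = -100 (h(Q) = -2 + (1/2)*(-196) = -2 - 98 = -100)
x = -1664 (x = (32*(-13))*4 = -416*4 = -1664)
h(114) + x = -100 - 1664 = -1764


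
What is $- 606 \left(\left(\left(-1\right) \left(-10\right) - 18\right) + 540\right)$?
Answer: $-322392$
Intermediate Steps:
$- 606 \left(\left(\left(-1\right) \left(-10\right) - 18\right) + 540\right) = - 606 \left(\left(10 - 18\right) + 540\right) = - 606 \left(-8 + 540\right) = \left(-606\right) 532 = -322392$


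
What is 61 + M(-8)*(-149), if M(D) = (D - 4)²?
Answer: -21395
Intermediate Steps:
M(D) = (-4 + D)²
61 + M(-8)*(-149) = 61 + (-4 - 8)²*(-149) = 61 + (-12)²*(-149) = 61 + 144*(-149) = 61 - 21456 = -21395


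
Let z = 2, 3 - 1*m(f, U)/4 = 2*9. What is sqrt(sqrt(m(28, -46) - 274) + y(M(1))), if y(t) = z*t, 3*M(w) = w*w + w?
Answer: sqrt(12 + 9*I*sqrt(334))/3 ≈ 3.1351 + 2.9147*I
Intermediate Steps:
m(f, U) = -60 (m(f, U) = 12 - 8*9 = 12 - 4*18 = 12 - 72 = -60)
M(w) = w/3 + w**2/3 (M(w) = (w*w + w)/3 = (w**2 + w)/3 = (w + w**2)/3 = w/3 + w**2/3)
y(t) = 2*t
sqrt(sqrt(m(28, -46) - 274) + y(M(1))) = sqrt(sqrt(-60 - 274) + 2*((1/3)*1*(1 + 1))) = sqrt(sqrt(-334) + 2*((1/3)*1*2)) = sqrt(I*sqrt(334) + 2*(2/3)) = sqrt(I*sqrt(334) + 4/3) = sqrt(4/3 + I*sqrt(334))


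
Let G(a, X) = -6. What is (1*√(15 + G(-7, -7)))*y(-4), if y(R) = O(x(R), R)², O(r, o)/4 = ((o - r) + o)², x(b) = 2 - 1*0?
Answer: 480000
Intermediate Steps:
x(b) = 2 (x(b) = 2 + 0 = 2)
O(r, o) = 4*(-r + 2*o)² (O(r, o) = 4*((o - r) + o)² = 4*(-r + 2*o)²)
y(R) = 16*(-2 + 2*R)⁴ (y(R) = (4*(-1*2 + 2*R)²)² = (4*(-2 + 2*R)²)² = 16*(-2 + 2*R)⁴)
(1*√(15 + G(-7, -7)))*y(-4) = (1*√(15 - 6))*(256*(-1 - 4)⁴) = (1*√9)*(256*(-5)⁴) = (1*3)*(256*625) = 3*160000 = 480000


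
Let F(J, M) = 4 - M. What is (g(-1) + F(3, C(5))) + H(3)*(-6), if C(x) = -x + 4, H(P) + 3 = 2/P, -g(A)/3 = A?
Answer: 22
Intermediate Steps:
g(A) = -3*A
H(P) = -3 + 2/P
C(x) = 4 - x
(g(-1) + F(3, C(5))) + H(3)*(-6) = (-3*(-1) + (4 - (4 - 1*5))) + (-3 + 2/3)*(-6) = (3 + (4 - (4 - 5))) + (-3 + 2*(⅓))*(-6) = (3 + (4 - 1*(-1))) + (-3 + ⅔)*(-6) = (3 + (4 + 1)) - 7/3*(-6) = (3 + 5) + 14 = 8 + 14 = 22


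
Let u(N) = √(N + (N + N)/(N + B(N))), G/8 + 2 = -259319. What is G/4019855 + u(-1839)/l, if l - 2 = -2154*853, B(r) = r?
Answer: -2074568/4019855 - I*√1838/1837360 ≈ -0.51608 - 2.3333e-5*I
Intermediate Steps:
G = -2074568 (G = -16 + 8*(-259319) = -16 - 2074552 = -2074568)
l = -1837360 (l = 2 - 2154*853 = 2 - 1837362 = -1837360)
u(N) = √(1 + N) (u(N) = √(N + (N + N)/(N + N)) = √(N + (2*N)/((2*N))) = √(N + (2*N)*(1/(2*N))) = √(N + 1) = √(1 + N))
G/4019855 + u(-1839)/l = -2074568/4019855 + √(1 - 1839)/(-1837360) = -2074568*1/4019855 + √(-1838)*(-1/1837360) = -2074568/4019855 + (I*√1838)*(-1/1837360) = -2074568/4019855 - I*√1838/1837360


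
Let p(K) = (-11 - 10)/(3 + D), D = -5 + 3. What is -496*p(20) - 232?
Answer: 10184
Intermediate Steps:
D = -2
p(K) = -21 (p(K) = (-11 - 10)/(3 - 2) = -21/1 = -21*1 = -21)
-496*p(20) - 232 = -496*(-21) - 232 = 10416 - 232 = 10184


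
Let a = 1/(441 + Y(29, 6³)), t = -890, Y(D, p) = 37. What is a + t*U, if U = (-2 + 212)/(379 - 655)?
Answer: 7444873/10994 ≈ 677.18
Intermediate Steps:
U = -35/46 (U = 210/(-276) = 210*(-1/276) = -35/46 ≈ -0.76087)
a = 1/478 (a = 1/(441 + 37) = 1/478 ≈ 0.0020920)
a + t*U = 1/478 - 890*(-35/46) = 1/478 + 15575/23 = 7444873/10994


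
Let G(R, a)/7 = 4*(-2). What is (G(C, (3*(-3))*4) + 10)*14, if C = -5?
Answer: -644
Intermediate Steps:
G(R, a) = -56 (G(R, a) = 7*(4*(-2)) = 7*(-8) = -56)
(G(C, (3*(-3))*4) + 10)*14 = (-56 + 10)*14 = -46*14 = -644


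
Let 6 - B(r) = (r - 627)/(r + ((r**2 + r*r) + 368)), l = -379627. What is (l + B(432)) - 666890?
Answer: -391445346333/374048 ≈ -1.0465e+6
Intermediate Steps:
B(r) = 6 - (-627 + r)/(368 + r + 2*r**2) (B(r) = 6 - (r - 627)/(r + ((r**2 + r*r) + 368)) = 6 - (-627 + r)/(r + ((r**2 + r**2) + 368)) = 6 - (-627 + r)/(r + (2*r**2 + 368)) = 6 - (-627 + r)/(r + (368 + 2*r**2)) = 6 - (-627 + r)/(368 + r + 2*r**2))
(l + B(432)) - 666890 = (-379627 + (2835 + 5*432 + 12*432**2)/(368 + 432 + 2*432**2)) - 666890 = (-379627 + (2835 + 2160 + 12*186624)/(368 + 432 + 2*186624)) - 666890 = (-379627 + (2835 + 2160 + 2239488)/(368 + 432 + 373248)) - 666890 = (-379627 + 2244483/374048) - 666890 = -141996475613/374048 - 666890 = -391445346333/374048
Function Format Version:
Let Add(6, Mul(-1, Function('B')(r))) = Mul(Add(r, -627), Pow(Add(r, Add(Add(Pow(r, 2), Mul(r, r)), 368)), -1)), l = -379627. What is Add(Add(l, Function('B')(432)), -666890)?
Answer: Rational(-391445346333, 374048) ≈ -1.0465e+6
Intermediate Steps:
Function('B')(r) = Add(6, Mul(-1, Pow(Add(368, r, Mul(2, Pow(r, 2))), -1), Add(-627, r))) (Function('B')(r) = Add(6, Mul(-1, Mul(Add(r, -627), Pow(Add(r, Add(Add(Pow(r, 2), Mul(r, r)), 368)), -1)))) = Add(6, Mul(-1, Mul(Add(-627, r), Pow(Add(r, Add(Add(Pow(r, 2), Pow(r, 2)), 368)), -1)))) = Add(6, Mul(-1, Mul(Add(-627, r), Pow(Add(r, Add(Mul(2, Pow(r, 2)), 368)), -1)))) = Add(6, Mul(-1, Mul(Add(-627, r), Pow(Add(r, Add(368, Mul(2, Pow(r, 2)))), -1)))) = Add(6, Mul(-1, Mul(Add(-627, r), Pow(Add(368, r, Mul(2, Pow(r, 2))), -1)))) = Add(6, Mul(-1, Mul(Pow(Add(368, r, Mul(2, Pow(r, 2))), -1), Add(-627, r)))) = Add(6, Mul(-1, Pow(Add(368, r, Mul(2, Pow(r, 2))), -1), Add(-627, r))))
Add(Add(l, Function('B')(432)), -666890) = Add(Add(-379627, Mul(Pow(Add(368, 432, Mul(2, Pow(432, 2))), -1), Add(2835, Mul(5, 432), Mul(12, Pow(432, 2))))), -666890) = Add(Add(-379627, Mul(Pow(Add(368, 432, Mul(2, 186624)), -1), Add(2835, 2160, Mul(12, 186624)))), -666890) = Add(Add(-379627, Mul(Pow(Add(368, 432, 373248), -1), Add(2835, 2160, 2239488))), -666890) = Add(Add(-379627, Mul(Pow(374048, -1), 2244483)), -666890) = Add(Add(-379627, Mul(Rational(1, 374048), 2244483)), -666890) = Add(Add(-379627, Rational(2244483, 374048)), -666890) = Add(Rational(-141996475613, 374048), -666890) = Rational(-391445346333, 374048)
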